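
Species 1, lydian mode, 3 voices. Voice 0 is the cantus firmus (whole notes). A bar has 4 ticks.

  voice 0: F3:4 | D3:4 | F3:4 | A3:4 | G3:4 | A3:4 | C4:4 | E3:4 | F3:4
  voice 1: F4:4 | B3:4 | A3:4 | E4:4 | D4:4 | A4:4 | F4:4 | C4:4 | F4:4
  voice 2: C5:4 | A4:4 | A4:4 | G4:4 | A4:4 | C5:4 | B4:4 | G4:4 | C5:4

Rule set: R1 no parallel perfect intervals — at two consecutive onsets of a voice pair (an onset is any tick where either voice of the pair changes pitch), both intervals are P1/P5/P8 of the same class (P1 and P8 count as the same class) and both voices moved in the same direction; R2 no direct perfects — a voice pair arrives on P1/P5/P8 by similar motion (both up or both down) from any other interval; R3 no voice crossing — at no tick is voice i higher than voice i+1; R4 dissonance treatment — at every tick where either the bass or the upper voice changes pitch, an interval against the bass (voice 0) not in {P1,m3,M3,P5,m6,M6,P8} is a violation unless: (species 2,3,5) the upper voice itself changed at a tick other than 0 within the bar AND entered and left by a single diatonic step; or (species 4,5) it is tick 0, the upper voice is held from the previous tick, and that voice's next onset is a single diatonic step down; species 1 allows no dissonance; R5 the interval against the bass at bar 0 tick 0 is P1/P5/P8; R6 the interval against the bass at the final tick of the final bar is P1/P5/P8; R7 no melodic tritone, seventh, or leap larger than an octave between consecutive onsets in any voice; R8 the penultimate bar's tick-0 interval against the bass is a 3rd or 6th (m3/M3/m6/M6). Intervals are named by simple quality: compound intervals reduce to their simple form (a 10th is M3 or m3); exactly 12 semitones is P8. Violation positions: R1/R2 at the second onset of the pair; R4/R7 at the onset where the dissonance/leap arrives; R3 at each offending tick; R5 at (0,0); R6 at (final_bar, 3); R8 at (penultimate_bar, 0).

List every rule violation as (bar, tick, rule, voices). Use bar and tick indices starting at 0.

bar 0: v0=F3 v1=F4 v2=C5 downbeat P5
bar 1: v0=D3 v1=B3 v2=A4 downbeat P5
bar 2: v0=F3 v1=A3 v2=A4 downbeat M3
bar 3: v0=A3 v1=E4 v2=G4 downbeat m7
bar 4: v0=G3 v1=D4 v2=A4 downbeat M2
bar 5: v0=A3 v1=A4 v2=C5 downbeat m3
bar 6: v0=C4 v1=F4 v2=B4 downbeat M7
bar 7: v0=E3 v1=C4 v2=G4 downbeat m3
bar 8: v0=F3 v1=F4 v2=C5 downbeat P5
  -> R1 @ bar 1 tick 0 v(0, 2): F3/C5 P5 -> D3/A4 P5 similar
  -> R7 @ bar 1 tick 0 v(1,): F4->B3 leap 6st
  -> R2 @ bar 3 tick 0 v(0, 1): F3/A3 M3 -> A3/E4 P5 similar
  -> R4 @ bar 3 tick 0 v(0, 2): A3/G4 m7 untreated
  -> R1 @ bar 4 tick 0 v(0, 1): A3/E4 P5 -> G3/D4 P5 similar
  -> R4 @ bar 4 tick 0 v(0, 2): G3/A4 M2 untreated
  -> R2 @ bar 5 tick 0 v(0, 1): G3/D4 P5 -> A3/A4 P8 similar
  -> R4 @ bar 6 tick 0 v(0, 1): C4/F4 P4 untreated
  -> R4 @ bar 6 tick 0 v(0, 2): C4/B4 M7 untreated
  -> R2 @ bar 7 tick 0 v(1, 2): F4/B4 TT -> C4/G4 P5 similar
  -> R1 @ bar 8 tick 0 v(1, 2): C4/G4 P5 -> F4/C5 P5 similar
  -> R2 @ bar 8 tick 0 v(0, 1): E3/C4 m6 -> F3/F4 P8 similar
  -> R2 @ bar 8 tick 0 v(0, 2): E3/G4 m3 -> F3/C5 P5 similar

(1, 0, R1, (0, 2))
(1, 0, R7, (1,))
(3, 0, R2, (0, 1))
(3, 0, R4, (0, 2))
(4, 0, R1, (0, 1))
(4, 0, R4, (0, 2))
(5, 0, R2, (0, 1))
(6, 0, R4, (0, 1))
(6, 0, R4, (0, 2))
(7, 0, R2, (1, 2))
(8, 0, R1, (1, 2))
(8, 0, R2, (0, 1))
(8, 0, R2, (0, 2))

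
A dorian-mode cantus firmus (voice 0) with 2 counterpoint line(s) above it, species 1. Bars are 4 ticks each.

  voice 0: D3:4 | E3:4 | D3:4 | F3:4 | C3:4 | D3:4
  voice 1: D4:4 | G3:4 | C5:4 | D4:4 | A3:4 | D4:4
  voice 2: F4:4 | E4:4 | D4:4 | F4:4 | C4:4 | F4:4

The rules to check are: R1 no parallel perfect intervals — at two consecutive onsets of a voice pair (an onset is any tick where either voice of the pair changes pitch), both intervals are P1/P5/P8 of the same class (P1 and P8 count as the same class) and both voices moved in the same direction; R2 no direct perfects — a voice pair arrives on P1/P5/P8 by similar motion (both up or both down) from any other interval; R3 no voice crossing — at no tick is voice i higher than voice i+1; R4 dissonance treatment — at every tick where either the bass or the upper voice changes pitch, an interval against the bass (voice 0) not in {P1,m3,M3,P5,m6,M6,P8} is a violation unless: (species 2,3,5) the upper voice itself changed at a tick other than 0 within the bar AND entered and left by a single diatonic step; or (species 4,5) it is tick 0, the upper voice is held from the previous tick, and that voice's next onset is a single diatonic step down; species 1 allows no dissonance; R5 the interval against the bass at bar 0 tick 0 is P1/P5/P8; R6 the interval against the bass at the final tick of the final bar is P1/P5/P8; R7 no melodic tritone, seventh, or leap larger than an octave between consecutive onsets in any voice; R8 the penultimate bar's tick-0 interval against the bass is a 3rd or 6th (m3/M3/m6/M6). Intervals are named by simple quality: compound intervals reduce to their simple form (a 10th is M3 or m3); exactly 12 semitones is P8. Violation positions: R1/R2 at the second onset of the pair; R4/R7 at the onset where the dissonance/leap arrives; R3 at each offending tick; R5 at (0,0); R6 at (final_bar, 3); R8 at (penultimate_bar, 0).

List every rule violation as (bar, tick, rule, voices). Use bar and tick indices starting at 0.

bar 0: v0=D3 v1=D4 v2=F4 downbeat m3
bar 1: v0=E3 v1=G3 v2=E4 downbeat P8
bar 2: v0=D3 v1=C5 v2=D4 downbeat P8
bar 3: v0=F3 v1=D4 v2=F4 downbeat P8
bar 4: v0=C3 v1=A3 v2=C4 downbeat P8
bar 5: v0=D3 v1=D4 v2=F4 downbeat m3
  -> R5 @ bar 0 tick 0 v(0, 2): opens on m3
  -> R1 @ bar 2 tick 0 v(0, 2): E3/E4 P8 -> D3/D4 P8 similar
  -> R3 @ bar 2 tick 0 v(1, 2): C5 above D4
  -> R4 @ bar 2 tick 0 v(0, 1): D3/C5 m7 untreated
  -> R7 @ bar 2 tick 0 v(1,): G3->C5 leap 17st
  -> R3 @ bar 2 tick 1 v(1, 2): C5 above D4
  -> R3 @ bar 2 tick 2 v(1, 2): C5 above D4
  -> R3 @ bar 2 tick 3 v(1, 2): C5 above D4
  -> R1 @ bar 3 tick 0 v(0, 2): D3/D4 P8 -> F3/F4 P8 similar
  -> R7 @ bar 3 tick 0 v(1,): C5->D4 leap 10st
  -> R1 @ bar 4 tick 0 v(0, 2): F3/F4 P8 -> C3/C4 P8 similar
  -> R8 @ bar 4 tick 0 v(0, 2): penult P8 not 3rd/6th
  -> R2 @ bar 5 tick 0 v(0, 1): C3/A3 M6 -> D3/D4 P8 similar
  -> R6 @ bar 5 tick 3 v(0, 2): closes on m3

(0, 0, R5, (0, 2))
(2, 0, R1, (0, 2))
(2, 0, R3, (1, 2))
(2, 0, R4, (0, 1))
(2, 0, R7, (1,))
(2, 1, R3, (1, 2))
(2, 2, R3, (1, 2))
(2, 3, R3, (1, 2))
(3, 0, R1, (0, 2))
(3, 0, R7, (1,))
(4, 0, R1, (0, 2))
(4, 0, R8, (0, 2))
(5, 0, R2, (0, 1))
(5, 3, R6, (0, 2))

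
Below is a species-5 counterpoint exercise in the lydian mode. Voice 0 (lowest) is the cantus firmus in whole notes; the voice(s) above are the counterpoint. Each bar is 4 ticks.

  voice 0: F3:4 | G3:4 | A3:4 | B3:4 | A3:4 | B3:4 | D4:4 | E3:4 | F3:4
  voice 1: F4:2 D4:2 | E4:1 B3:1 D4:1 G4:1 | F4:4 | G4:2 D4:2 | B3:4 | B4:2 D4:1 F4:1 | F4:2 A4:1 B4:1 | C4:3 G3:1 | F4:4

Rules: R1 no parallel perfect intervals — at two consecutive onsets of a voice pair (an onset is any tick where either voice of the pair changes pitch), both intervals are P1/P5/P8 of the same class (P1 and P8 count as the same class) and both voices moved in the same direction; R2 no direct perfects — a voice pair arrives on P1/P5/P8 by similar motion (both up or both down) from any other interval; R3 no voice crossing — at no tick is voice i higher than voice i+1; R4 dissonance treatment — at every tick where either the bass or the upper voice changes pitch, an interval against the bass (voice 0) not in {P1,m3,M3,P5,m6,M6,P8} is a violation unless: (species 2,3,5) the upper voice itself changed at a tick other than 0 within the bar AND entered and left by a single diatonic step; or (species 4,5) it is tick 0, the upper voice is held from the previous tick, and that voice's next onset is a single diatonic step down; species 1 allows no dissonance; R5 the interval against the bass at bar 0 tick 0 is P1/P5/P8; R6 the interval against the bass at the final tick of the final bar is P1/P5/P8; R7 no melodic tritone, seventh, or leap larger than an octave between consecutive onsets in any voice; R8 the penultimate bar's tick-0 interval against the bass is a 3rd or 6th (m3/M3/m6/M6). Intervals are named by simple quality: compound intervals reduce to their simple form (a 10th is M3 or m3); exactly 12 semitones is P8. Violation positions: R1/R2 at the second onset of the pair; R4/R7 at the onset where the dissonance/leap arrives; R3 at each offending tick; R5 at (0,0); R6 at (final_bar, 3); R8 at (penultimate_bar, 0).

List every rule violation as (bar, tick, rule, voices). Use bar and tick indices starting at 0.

bar 0: v0=F3 v1=F4 downbeat P8
bar 1: v0=G3 v1=E4 downbeat M6
bar 2: v0=A3 v1=F4 downbeat m6
bar 3: v0=B3 v1=G4 downbeat m6
bar 4: v0=A3 v1=B3 downbeat M2
bar 5: v0=B3 v1=B4 downbeat P8
bar 6: v0=D4 v1=F4 downbeat m3
bar 7: v0=E3 v1=C4 downbeat m6
bar 8: v0=F3 v1=F4 downbeat P8
  -> R4 @ bar 4 tick 0 v(0, 1): A3/B3 M2 untreated
  -> R2 @ bar 5 tick 0 v(0, 1): A3/B3 M2 -> B3/B4 P8 similar
  -> R4 @ bar 5 tick 3 v(0, 1): B3/F4 TT untreated
  -> R7 @ bar 7 tick 0 v(0,): D4->E3 leap 10st
  -> R7 @ bar 7 tick 0 v(1,): B4->C4 leap 11st
  -> R2 @ bar 8 tick 0 v(0, 1): E3/G3 m3 -> F3/F4 P8 similar
  -> R7 @ bar 8 tick 0 v(1,): G3->F4 leap 10st

(4, 0, R4, (0, 1))
(5, 0, R2, (0, 1))
(5, 3, R4, (0, 1))
(7, 0, R7, (0,))
(7, 0, R7, (1,))
(8, 0, R2, (0, 1))
(8, 0, R7, (1,))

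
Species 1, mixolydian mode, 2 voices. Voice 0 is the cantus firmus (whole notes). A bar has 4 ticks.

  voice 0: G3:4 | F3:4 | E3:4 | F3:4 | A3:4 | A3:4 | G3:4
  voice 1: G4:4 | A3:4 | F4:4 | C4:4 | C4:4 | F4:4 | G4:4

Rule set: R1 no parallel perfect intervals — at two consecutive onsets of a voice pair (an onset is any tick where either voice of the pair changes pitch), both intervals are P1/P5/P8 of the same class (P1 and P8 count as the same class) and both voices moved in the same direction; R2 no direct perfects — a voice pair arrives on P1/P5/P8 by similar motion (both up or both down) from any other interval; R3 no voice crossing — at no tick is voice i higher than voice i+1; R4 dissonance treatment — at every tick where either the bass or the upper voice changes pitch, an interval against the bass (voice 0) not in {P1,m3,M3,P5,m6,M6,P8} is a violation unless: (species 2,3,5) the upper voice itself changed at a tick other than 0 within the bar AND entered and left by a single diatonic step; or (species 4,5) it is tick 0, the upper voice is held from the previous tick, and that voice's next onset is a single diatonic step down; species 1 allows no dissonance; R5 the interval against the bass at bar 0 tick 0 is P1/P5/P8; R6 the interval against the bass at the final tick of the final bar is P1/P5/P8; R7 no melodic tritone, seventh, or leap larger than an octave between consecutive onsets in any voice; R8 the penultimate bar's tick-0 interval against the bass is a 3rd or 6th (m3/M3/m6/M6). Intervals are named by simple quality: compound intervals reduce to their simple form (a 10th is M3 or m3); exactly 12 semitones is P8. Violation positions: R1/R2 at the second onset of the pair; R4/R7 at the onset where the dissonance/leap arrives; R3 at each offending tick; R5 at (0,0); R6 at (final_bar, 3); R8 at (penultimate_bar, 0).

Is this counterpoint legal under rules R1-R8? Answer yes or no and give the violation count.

No (2 violations)

bar 0: v0=G3 v1=G4 (P8)
bar 1: v0=F3 v1=A3 (M3)
bar 2: v0=E3 v1=F4 (m2)
bar 3: v0=F3 v1=C4 (P5)
bar 4: v0=A3 v1=C4 (m3)
bar 5: v0=A3 v1=F4 (m6)
bar 6: v0=G3 v1=G4 (P8)
  R7 @ bar1.0: G4->A3 leap 10st
  R4 @ bar2.0: E3/F4 m2 untreated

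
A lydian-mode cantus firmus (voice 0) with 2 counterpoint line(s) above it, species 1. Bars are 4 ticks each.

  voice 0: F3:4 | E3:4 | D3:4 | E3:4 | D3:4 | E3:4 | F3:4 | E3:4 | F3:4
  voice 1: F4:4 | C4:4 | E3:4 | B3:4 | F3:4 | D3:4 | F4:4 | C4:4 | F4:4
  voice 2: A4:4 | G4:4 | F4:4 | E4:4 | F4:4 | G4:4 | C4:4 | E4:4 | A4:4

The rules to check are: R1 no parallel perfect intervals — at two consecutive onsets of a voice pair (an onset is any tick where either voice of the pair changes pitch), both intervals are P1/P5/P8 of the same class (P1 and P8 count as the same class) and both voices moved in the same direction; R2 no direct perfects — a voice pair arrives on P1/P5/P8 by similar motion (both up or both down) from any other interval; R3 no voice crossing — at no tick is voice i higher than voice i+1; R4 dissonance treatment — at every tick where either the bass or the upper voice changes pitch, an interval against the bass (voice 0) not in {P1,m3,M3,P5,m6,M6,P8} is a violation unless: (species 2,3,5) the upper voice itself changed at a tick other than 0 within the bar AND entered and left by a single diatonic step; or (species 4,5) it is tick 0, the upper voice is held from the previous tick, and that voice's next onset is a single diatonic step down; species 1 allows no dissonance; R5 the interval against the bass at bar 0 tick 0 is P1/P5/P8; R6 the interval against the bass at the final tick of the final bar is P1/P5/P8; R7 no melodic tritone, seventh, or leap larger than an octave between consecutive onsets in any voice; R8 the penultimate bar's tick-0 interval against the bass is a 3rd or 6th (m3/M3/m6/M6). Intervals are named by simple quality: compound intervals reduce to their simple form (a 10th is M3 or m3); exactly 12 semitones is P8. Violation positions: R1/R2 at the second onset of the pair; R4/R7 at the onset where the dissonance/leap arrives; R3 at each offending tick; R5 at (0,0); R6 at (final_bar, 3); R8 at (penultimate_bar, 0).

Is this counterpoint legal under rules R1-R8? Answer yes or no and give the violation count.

No (19 violations)

bar 0: v0=F3 v1=F4 v2=A4 (M3)
bar 1: v0=E3 v1=C4 v2=G4 (m3)
bar 2: v0=D3 v1=E3 v2=F4 (m3)
bar 3: v0=E3 v1=B3 v2=E4 (P8)
bar 4: v0=D3 v1=F3 v2=F4 (m3)
bar 5: v0=E3 v1=D3 v2=G4 (m3)
bar 6: v0=F3 v1=F4 v2=C4 (P5)
bar 7: v0=E3 v1=C4 v2=E4 (P8)
bar 8: v0=F3 v1=F4 v2=A4 (M3)
  R5 @ bar0.0: opens on M3
  R2 @ bar1.0: F4/A4 M3 -> C4/G4 P5 similar
  R4 @ bar2.0: D3/E3 M2 untreated
  R2 @ bar3.0: D3/E3 M2 -> E3/B3 P5 similar
  R7 @ bar4.0: B3->F3 leap 6st
  R3 @ bar5.0: E3 above D3
  R4 @ bar5.0: E3/D3 M2 untreated
  R3 @ bar5.1: E3 above D3
  R3 @ bar5.2: E3 above D3
  R3 @ bar5.3: E3 above D3
  R2 @ bar6.0: E3/D3 M2 -> F3/F4 P8 similar
  R3 @ bar6.0: F4 above C4
  R7 @ bar6.0: D3->F4 leap 15st
  R3 @ bar6.1: F4 above C4
  R3 @ bar6.2: F4 above C4
  R3 @ bar6.3: F4 above C4
  R8 @ bar7.0: penult P8 not 3rd/6th
  R2 @ bar8.0: E3/C4 m6 -> F3/F4 P8 similar
  R6 @ bar8.3: closes on M3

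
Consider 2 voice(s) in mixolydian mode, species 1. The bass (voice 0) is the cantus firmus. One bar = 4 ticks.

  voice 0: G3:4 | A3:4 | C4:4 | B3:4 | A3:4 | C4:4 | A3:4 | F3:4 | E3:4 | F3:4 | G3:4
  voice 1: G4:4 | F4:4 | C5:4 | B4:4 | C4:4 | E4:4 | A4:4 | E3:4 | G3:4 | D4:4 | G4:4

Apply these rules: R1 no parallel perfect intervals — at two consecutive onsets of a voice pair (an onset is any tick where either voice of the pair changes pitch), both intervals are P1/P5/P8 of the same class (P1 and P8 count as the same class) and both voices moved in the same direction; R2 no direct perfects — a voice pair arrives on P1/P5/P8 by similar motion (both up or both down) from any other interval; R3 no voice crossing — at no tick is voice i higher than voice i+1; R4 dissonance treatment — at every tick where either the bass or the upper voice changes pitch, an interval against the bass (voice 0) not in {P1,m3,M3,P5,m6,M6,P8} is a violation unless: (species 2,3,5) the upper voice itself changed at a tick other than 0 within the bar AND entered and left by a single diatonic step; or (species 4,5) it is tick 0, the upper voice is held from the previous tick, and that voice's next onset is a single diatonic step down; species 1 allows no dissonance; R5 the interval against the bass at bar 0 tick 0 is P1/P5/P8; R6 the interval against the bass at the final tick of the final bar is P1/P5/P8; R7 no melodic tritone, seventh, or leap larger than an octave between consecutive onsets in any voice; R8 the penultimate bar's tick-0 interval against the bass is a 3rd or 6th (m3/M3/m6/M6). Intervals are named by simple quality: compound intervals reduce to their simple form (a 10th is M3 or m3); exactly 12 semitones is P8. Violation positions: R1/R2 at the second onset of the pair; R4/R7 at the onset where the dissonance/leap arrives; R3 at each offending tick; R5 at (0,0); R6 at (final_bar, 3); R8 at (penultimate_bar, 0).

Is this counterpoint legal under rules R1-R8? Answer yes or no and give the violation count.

No (10 violations)

bar 0: v0=G3 v1=G4 (P8)
bar 1: v0=A3 v1=F4 (m6)
bar 2: v0=C4 v1=C5 (P8)
bar 3: v0=B3 v1=B4 (P8)
bar 4: v0=A3 v1=C4 (m3)
bar 5: v0=C4 v1=E4 (M3)
bar 6: v0=A3 v1=A4 (P8)
bar 7: v0=F3 v1=E3 (m2)
bar 8: v0=E3 v1=G3 (m3)
bar 9: v0=F3 v1=D4 (M6)
bar 10: v0=G3 v1=G4 (P8)
  R2 @ bar2.0: A3/F4 m6 -> C4/C5 P8 similar
  R1 @ bar3.0: C4/C5 P8 -> B3/B4 P8 similar
  R7 @ bar4.0: B4->C4 leap 11st
  R3 @ bar7.0: F3 above E3
  R4 @ bar7.0: F3/E3 m2 untreated
  R7 @ bar7.0: A4->E3 leap 17st
  R3 @ bar7.1: F3 above E3
  R3 @ bar7.2: F3 above E3
  R3 @ bar7.3: F3 above E3
  R2 @ bar10.0: F3/D4 M6 -> G3/G4 P8 similar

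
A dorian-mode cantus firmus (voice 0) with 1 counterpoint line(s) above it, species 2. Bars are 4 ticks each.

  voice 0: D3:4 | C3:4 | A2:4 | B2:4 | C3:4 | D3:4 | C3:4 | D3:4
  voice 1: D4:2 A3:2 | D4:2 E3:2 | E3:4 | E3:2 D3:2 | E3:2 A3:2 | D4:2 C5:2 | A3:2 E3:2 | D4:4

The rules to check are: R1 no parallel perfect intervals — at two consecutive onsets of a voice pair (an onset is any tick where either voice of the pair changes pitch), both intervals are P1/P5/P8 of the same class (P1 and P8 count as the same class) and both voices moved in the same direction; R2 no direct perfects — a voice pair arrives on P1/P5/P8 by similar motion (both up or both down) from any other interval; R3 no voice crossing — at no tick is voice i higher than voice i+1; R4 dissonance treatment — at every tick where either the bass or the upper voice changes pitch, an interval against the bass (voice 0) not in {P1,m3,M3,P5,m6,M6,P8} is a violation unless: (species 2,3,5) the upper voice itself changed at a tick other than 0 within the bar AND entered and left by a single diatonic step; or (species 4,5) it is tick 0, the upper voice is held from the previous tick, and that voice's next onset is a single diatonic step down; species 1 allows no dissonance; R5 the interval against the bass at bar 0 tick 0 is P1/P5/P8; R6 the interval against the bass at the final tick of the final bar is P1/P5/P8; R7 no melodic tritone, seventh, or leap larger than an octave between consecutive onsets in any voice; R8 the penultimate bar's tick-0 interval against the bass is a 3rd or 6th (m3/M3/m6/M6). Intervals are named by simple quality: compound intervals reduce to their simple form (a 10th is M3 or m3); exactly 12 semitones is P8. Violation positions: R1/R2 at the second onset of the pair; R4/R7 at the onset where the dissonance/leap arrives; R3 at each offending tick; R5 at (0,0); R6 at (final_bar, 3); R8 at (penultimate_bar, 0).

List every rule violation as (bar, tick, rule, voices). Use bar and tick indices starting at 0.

bar 0: v0=D3 v1=D4 downbeat P8
bar 1: v0=C3 v1=D4 downbeat M2
bar 2: v0=A2 v1=E3 downbeat P5
bar 3: v0=B2 v1=E3 downbeat P4
bar 4: v0=C3 v1=E3 downbeat M3
bar 5: v0=D3 v1=D4 downbeat P8
bar 6: v0=C3 v1=A3 downbeat M6
bar 7: v0=D3 v1=D4 downbeat P8
  -> R4 @ bar 1 tick 0 v(0, 1): C3/D4 M2 untreated
  -> R7 @ bar 1 tick 2 v(1,): D4->E3 leap 10st
  -> R4 @ bar 3 tick 0 v(0, 1): B2/E3 P4 untreated
  -> R2 @ bar 5 tick 0 v(0, 1): C3/A3 M6 -> D3/D4 P8 similar
  -> R4 @ bar 5 tick 2 v(0, 1): D3/C5 m7 untreated
  -> R7 @ bar 5 tick 2 v(1,): D4->C5 leap 10st
  -> R7 @ bar 6 tick 0 v(1,): C5->A3 leap 15st
  -> R2 @ bar 7 tick 0 v(0, 1): C3/E3 M3 -> D3/D4 P8 similar
  -> R7 @ bar 7 tick 0 v(1,): E3->D4 leap 10st

(1, 0, R4, (0, 1))
(1, 2, R7, (1,))
(3, 0, R4, (0, 1))
(5, 0, R2, (0, 1))
(5, 2, R4, (0, 1))
(5, 2, R7, (1,))
(6, 0, R7, (1,))
(7, 0, R2, (0, 1))
(7, 0, R7, (1,))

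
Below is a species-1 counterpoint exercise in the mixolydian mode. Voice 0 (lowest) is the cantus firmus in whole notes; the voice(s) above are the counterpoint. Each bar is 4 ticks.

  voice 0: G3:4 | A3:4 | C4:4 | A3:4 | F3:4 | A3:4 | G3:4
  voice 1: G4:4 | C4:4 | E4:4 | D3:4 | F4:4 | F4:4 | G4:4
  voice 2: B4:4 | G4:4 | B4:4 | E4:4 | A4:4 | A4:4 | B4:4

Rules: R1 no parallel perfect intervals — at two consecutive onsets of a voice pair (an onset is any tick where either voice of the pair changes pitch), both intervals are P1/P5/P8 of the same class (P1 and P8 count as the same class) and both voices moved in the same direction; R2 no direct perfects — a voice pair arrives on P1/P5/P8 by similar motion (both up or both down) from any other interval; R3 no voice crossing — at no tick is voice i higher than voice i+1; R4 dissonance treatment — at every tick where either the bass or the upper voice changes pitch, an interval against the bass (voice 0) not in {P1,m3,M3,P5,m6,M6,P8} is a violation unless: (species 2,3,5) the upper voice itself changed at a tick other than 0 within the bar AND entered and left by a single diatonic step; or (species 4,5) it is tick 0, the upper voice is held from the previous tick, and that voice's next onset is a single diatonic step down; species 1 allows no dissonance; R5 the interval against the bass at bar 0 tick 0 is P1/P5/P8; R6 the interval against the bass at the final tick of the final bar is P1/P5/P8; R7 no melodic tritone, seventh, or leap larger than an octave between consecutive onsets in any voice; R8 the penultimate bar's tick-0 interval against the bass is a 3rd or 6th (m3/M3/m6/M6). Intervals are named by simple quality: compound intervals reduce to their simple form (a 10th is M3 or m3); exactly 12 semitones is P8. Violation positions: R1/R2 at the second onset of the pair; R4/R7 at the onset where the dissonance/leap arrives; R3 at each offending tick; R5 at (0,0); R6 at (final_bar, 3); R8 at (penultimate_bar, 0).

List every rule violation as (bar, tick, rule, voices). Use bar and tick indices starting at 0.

bar 0: v0=G3 v1=G4 v2=B4 downbeat M3
bar 1: v0=A3 v1=C4 v2=G4 downbeat m7
bar 2: v0=C4 v1=E4 v2=B4 downbeat M7
bar 3: v0=A3 v1=D3 v2=E4 downbeat P5
bar 4: v0=F3 v1=F4 v2=A4 downbeat M3
bar 5: v0=A3 v1=F4 v2=A4 downbeat P8
bar 6: v0=G3 v1=G4 v2=B4 downbeat M3
  -> R5 @ bar 0 tick 0 v(0, 2): opens on M3
  -> R2 @ bar 1 tick 0 v(1, 2): G4/B4 M3 -> C4/G4 P5 similar
  -> R4 @ bar 1 tick 0 v(0, 2): A3/G4 m7 untreated
  -> R1 @ bar 2 tick 0 v(1, 2): C4/G4 P5 -> E4/B4 P5 similar
  -> R4 @ bar 2 tick 0 v(0, 2): C4/B4 M7 untreated
  -> R2 @ bar 3 tick 0 v(0, 1): C4/E4 M3 -> A3/D3 P5 similar
  -> R2 @ bar 3 tick 0 v(0, 2): C4/B4 M7 -> A3/E4 P5 similar
  -> R3 @ bar 3 tick 0 v(0, 1): A3 above D3
  -> R7 @ bar 3 tick 0 v(1,): E4->D3 leap 14st
  -> R3 @ bar 3 tick 1 v(0, 1): A3 above D3
  -> R3 @ bar 3 tick 2 v(0, 1): A3 above D3
  -> R3 @ bar 3 tick 3 v(0, 1): A3 above D3
  -> R7 @ bar 4 tick 0 v(1,): D3->F4 leap 15st
  -> R8 @ bar 5 tick 0 v(0, 2): penult P8 not 3rd/6th
  -> R6 @ bar 6 tick 3 v(0, 2): closes on M3

(0, 0, R5, (0, 2))
(1, 0, R2, (1, 2))
(1, 0, R4, (0, 2))
(2, 0, R1, (1, 2))
(2, 0, R4, (0, 2))
(3, 0, R2, (0, 1))
(3, 0, R2, (0, 2))
(3, 0, R3, (0, 1))
(3, 0, R7, (1,))
(3, 1, R3, (0, 1))
(3, 2, R3, (0, 1))
(3, 3, R3, (0, 1))
(4, 0, R7, (1,))
(5, 0, R8, (0, 2))
(6, 3, R6, (0, 2))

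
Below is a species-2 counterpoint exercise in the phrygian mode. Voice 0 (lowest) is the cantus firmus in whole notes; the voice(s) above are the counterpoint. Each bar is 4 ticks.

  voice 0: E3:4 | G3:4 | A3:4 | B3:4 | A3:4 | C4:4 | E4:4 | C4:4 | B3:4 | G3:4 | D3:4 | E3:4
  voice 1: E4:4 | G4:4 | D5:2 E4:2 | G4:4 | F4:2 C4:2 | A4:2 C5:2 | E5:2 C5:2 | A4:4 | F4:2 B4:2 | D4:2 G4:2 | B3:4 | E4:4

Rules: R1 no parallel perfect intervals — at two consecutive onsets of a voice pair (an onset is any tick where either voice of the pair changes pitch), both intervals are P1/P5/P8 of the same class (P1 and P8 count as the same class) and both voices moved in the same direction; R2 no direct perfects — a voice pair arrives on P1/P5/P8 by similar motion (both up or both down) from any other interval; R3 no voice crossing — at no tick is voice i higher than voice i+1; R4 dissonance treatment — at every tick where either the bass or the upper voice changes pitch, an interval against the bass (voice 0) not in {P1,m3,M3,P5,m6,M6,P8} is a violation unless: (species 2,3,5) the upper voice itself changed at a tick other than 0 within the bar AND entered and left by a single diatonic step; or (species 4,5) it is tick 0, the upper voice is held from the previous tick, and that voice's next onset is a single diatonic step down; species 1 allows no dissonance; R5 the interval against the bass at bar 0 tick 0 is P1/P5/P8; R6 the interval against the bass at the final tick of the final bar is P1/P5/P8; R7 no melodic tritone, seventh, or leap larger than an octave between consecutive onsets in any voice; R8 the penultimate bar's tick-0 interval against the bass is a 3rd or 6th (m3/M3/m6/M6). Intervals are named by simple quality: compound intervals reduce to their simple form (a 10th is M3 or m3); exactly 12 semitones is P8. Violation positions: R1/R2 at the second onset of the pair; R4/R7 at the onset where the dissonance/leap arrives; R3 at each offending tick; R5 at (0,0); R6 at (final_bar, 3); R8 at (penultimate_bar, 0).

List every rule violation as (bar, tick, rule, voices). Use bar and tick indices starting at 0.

(1, 0, R1, (0, 1))
(2, 0, R4, (0, 1))
(2, 2, R7, (1,))
(6, 0, R1, (0, 1))
(8, 0, R4, (0, 1))
(8, 2, R7, (1,))
(9, 0, R2, (0, 1))
(11, 0, R2, (0, 1))

bar 0: v0=E3 v1=E4 downbeat P8
bar 1: v0=G3 v1=G4 downbeat P8
bar 2: v0=A3 v1=D5 downbeat P4
bar 3: v0=B3 v1=G4 downbeat m6
bar 4: v0=A3 v1=F4 downbeat m6
bar 5: v0=C4 v1=A4 downbeat M6
bar 6: v0=E4 v1=E5 downbeat P8
bar 7: v0=C4 v1=A4 downbeat M6
bar 8: v0=B3 v1=F4 downbeat TT
bar 9: v0=G3 v1=D4 downbeat P5
bar 10: v0=D3 v1=B3 downbeat M6
bar 11: v0=E3 v1=E4 downbeat P8
  -> R1 @ bar 1 tick 0 v(0, 1): E3/E4 P8 -> G3/G4 P8 similar
  -> R4 @ bar 2 tick 0 v(0, 1): A3/D5 P4 untreated
  -> R7 @ bar 2 tick 2 v(1,): D5->E4 leap 10st
  -> R1 @ bar 6 tick 0 v(0, 1): C4/C5 P8 -> E4/E5 P8 similar
  -> R4 @ bar 8 tick 0 v(0, 1): B3/F4 TT untreated
  -> R7 @ bar 8 tick 2 v(1,): F4->B4 leap 6st
  -> R2 @ bar 9 tick 0 v(0, 1): B3/B4 P8 -> G3/D4 P5 similar
  -> R2 @ bar 11 tick 0 v(0, 1): D3/B3 M6 -> E3/E4 P8 similar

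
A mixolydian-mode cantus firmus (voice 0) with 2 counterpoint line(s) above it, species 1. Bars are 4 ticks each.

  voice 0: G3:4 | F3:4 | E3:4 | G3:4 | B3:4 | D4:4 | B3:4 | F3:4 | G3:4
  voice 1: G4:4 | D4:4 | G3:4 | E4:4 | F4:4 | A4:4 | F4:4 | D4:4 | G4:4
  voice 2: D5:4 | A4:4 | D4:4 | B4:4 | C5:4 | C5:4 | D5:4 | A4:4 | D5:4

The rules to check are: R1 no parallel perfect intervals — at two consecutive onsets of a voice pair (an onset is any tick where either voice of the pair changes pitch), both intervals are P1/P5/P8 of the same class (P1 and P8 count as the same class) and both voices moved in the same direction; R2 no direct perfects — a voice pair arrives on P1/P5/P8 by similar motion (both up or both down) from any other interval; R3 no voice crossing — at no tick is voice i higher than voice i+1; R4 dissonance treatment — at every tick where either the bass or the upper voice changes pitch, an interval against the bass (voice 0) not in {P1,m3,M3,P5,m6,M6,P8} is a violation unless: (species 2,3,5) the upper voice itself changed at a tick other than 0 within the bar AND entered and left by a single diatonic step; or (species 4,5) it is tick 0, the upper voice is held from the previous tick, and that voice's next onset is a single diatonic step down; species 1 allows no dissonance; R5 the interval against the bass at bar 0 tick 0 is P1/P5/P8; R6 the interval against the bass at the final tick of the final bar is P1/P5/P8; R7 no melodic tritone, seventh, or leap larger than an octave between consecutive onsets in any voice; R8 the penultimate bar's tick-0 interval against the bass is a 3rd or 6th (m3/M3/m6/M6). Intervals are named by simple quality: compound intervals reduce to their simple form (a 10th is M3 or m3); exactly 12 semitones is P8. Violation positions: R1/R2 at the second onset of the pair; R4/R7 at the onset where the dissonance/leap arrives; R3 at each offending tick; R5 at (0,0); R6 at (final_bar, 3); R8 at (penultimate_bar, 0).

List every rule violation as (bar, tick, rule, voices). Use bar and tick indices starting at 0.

bar 0: v0=G3 v1=G4 v2=D5 downbeat P5
bar 1: v0=F3 v1=D4 v2=A4 downbeat M3
bar 2: v0=E3 v1=G3 v2=D4 downbeat m7
bar 3: v0=G3 v1=E4 v2=B4 downbeat M3
bar 4: v0=B3 v1=F4 v2=C5 downbeat m2
bar 5: v0=D4 v1=A4 v2=C5 downbeat m7
bar 6: v0=B3 v1=F4 v2=D5 downbeat m3
bar 7: v0=F3 v1=D4 v2=A4 downbeat M3
bar 8: v0=G3 v1=G4 v2=D5 downbeat P5
  -> R1 @ bar 1 tick 0 v(1, 2): G4/D5 P5 -> D4/A4 P5 similar
  -> R1 @ bar 2 tick 0 v(1, 2): D4/A4 P5 -> G3/D4 P5 similar
  -> R4 @ bar 2 tick 0 v(0, 2): E3/D4 m7 untreated
  -> R1 @ bar 3 tick 0 v(1, 2): G3/D4 P5 -> E4/B4 P5 similar
  -> R1 @ bar 4 tick 0 v(1, 2): E4/B4 P5 -> F4/C5 P5 similar
  -> R4 @ bar 4 tick 0 v(0, 1): B3/F4 TT untreated
  -> R4 @ bar 4 tick 0 v(0, 2): B3/C5 m2 untreated
  -> R2 @ bar 5 tick 0 v(0, 1): B3/F4 TT -> D4/A4 P5 similar
  -> R4 @ bar 5 tick 0 v(0, 2): D4/C5 m7 untreated
  -> R4 @ bar 6 tick 0 v(0, 1): B3/F4 TT untreated
  -> R2 @ bar 7 tick 0 v(1, 2): F4/D5 M6 -> D4/A4 P5 similar
  -> R7 @ bar 7 tick 0 v(0,): B3->F3 leap 6st
  -> R1 @ bar 8 tick 0 v(1, 2): D4/A4 P5 -> G4/D5 P5 similar
  -> R2 @ bar 8 tick 0 v(0, 1): F3/D4 M6 -> G3/G4 P8 similar
  -> R2 @ bar 8 tick 0 v(0, 2): F3/A4 M3 -> G3/D5 P5 similar

(1, 0, R1, (1, 2))
(2, 0, R1, (1, 2))
(2, 0, R4, (0, 2))
(3, 0, R1, (1, 2))
(4, 0, R1, (1, 2))
(4, 0, R4, (0, 1))
(4, 0, R4, (0, 2))
(5, 0, R2, (0, 1))
(5, 0, R4, (0, 2))
(6, 0, R4, (0, 1))
(7, 0, R2, (1, 2))
(7, 0, R7, (0,))
(8, 0, R1, (1, 2))
(8, 0, R2, (0, 1))
(8, 0, R2, (0, 2))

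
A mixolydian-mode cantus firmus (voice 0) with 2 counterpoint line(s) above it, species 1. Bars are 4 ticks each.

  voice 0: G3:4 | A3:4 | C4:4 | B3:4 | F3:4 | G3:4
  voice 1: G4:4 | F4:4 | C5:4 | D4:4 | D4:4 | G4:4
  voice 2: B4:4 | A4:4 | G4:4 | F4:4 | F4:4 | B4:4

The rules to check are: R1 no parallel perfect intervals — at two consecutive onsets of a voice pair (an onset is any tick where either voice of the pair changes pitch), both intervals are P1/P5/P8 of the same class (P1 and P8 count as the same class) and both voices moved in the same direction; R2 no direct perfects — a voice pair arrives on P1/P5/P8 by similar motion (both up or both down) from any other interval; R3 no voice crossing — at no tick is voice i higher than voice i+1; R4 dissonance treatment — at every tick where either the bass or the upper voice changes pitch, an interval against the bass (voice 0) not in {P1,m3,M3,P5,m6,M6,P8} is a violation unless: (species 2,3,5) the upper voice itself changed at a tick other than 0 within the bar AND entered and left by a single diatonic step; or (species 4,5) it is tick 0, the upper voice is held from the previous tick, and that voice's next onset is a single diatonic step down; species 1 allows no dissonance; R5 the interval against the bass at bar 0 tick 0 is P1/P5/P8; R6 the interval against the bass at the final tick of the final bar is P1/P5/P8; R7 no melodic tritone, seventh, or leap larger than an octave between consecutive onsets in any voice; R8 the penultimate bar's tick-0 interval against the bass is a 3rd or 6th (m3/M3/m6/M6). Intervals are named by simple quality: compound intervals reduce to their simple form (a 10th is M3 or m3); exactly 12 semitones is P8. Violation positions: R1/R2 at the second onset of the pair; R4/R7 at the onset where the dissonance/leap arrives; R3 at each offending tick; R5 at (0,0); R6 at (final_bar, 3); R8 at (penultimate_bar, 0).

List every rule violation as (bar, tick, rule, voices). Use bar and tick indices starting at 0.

bar 0: v0=G3 v1=G4 v2=B4 downbeat M3
bar 1: v0=A3 v1=F4 v2=A4 downbeat P8
bar 2: v0=C4 v1=C5 v2=G4 downbeat P5
bar 3: v0=B3 v1=D4 v2=F4 downbeat TT
bar 4: v0=F3 v1=D4 v2=F4 downbeat P8
bar 5: v0=G3 v1=G4 v2=B4 downbeat M3
  -> R5 @ bar 0 tick 0 v(0, 2): opens on M3
  -> R2 @ bar 2 tick 0 v(0, 1): A3/F4 m6 -> C4/C5 P8 similar
  -> R3 @ bar 2 tick 0 v(1, 2): C5 above G4
  -> R3 @ bar 2 tick 1 v(1, 2): C5 above G4
  -> R3 @ bar 2 tick 2 v(1, 2): C5 above G4
  -> R3 @ bar 2 tick 3 v(1, 2): C5 above G4
  -> R4 @ bar 3 tick 0 v(0, 2): B3/F4 TT untreated
  -> R7 @ bar 3 tick 0 v(1,): C5->D4 leap 10st
  -> R7 @ bar 4 tick 0 v(0,): B3->F3 leap 6st
  -> R8 @ bar 4 tick 0 v(0, 2): penult P8 not 3rd/6th
  -> R2 @ bar 5 tick 0 v(0, 1): F3/D4 M6 -> G3/G4 P8 similar
  -> R7 @ bar 5 tick 0 v(2,): F4->B4 leap 6st
  -> R6 @ bar 5 tick 3 v(0, 2): closes on M3

(0, 0, R5, (0, 2))
(2, 0, R2, (0, 1))
(2, 0, R3, (1, 2))
(2, 1, R3, (1, 2))
(2, 2, R3, (1, 2))
(2, 3, R3, (1, 2))
(3, 0, R4, (0, 2))
(3, 0, R7, (1,))
(4, 0, R7, (0,))
(4, 0, R8, (0, 2))
(5, 0, R2, (0, 1))
(5, 0, R7, (2,))
(5, 3, R6, (0, 2))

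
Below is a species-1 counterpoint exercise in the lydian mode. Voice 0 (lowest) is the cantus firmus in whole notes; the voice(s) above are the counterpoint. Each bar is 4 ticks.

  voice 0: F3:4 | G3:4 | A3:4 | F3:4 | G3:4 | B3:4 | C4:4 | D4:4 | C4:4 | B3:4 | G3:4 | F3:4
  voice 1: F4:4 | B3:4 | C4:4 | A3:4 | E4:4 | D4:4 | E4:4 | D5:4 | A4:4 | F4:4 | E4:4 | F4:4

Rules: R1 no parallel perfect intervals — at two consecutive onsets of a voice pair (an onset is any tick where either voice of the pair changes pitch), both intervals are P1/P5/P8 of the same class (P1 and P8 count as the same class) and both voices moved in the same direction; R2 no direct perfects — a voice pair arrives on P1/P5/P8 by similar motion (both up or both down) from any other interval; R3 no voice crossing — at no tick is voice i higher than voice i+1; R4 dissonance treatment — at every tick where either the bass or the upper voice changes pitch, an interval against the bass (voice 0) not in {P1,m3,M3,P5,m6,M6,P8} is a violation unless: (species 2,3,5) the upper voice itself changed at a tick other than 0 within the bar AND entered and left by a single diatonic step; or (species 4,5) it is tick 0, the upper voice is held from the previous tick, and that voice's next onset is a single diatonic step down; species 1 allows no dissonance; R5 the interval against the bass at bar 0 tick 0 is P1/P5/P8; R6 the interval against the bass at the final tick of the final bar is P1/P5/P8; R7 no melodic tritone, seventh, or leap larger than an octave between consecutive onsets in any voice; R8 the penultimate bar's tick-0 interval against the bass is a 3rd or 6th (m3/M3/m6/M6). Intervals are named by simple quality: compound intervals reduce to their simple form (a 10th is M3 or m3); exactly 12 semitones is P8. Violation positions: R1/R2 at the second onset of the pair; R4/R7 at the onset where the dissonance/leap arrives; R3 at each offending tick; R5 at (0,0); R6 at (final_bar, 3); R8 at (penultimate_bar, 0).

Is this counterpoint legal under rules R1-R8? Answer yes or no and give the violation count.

No (4 violations)

bar 0: v0=F3 v1=F4 (P8)
bar 1: v0=G3 v1=B3 (M3)
bar 2: v0=A3 v1=C4 (m3)
bar 3: v0=F3 v1=A3 (M3)
bar 4: v0=G3 v1=E4 (M6)
bar 5: v0=B3 v1=D4 (m3)
bar 6: v0=C4 v1=E4 (M3)
bar 7: v0=D4 v1=D5 (P8)
bar 8: v0=C4 v1=A4 (M6)
bar 9: v0=B3 v1=F4 (TT)
bar 10: v0=G3 v1=E4 (M6)
bar 11: v0=F3 v1=F4 (P8)
  R7 @ bar1.0: F4->B3 leap 6st
  R2 @ bar7.0: C4/E4 M3 -> D4/D5 P8 similar
  R7 @ bar7.0: E4->D5 leap 10st
  R4 @ bar9.0: B3/F4 TT untreated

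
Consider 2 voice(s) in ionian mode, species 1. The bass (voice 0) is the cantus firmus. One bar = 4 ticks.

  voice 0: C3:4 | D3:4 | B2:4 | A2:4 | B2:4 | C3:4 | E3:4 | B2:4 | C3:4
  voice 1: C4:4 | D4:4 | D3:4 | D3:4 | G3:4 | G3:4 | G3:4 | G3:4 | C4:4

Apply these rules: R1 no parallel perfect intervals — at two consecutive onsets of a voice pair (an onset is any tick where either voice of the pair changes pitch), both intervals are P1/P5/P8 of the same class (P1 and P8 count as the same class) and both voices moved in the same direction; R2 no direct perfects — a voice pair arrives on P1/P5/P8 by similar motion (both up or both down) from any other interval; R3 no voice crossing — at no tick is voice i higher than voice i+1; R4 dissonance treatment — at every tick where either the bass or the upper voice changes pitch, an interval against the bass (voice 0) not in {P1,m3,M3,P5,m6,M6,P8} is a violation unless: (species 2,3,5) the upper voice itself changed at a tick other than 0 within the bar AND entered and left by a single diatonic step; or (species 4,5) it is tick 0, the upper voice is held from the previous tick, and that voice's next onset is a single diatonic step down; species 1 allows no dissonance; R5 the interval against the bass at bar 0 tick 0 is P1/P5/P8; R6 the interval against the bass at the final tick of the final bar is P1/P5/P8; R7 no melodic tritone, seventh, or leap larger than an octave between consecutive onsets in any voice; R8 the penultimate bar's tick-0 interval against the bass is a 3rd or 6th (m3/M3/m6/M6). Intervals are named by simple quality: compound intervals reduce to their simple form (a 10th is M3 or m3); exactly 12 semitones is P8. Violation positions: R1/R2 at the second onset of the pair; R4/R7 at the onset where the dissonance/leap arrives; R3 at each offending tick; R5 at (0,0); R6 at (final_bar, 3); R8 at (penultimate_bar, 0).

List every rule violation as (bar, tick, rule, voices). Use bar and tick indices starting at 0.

bar 0: v0=C3 v1=C4 downbeat P8
bar 1: v0=D3 v1=D4 downbeat P8
bar 2: v0=B2 v1=D3 downbeat m3
bar 3: v0=A2 v1=D3 downbeat P4
bar 4: v0=B2 v1=G3 downbeat m6
bar 5: v0=C3 v1=G3 downbeat P5
bar 6: v0=E3 v1=G3 downbeat m3
bar 7: v0=B2 v1=G3 downbeat m6
bar 8: v0=C3 v1=C4 downbeat P8
  -> R1 @ bar 1 tick 0 v(0, 1): C3/C4 P8 -> D3/D4 P8 similar
  -> R4 @ bar 3 tick 0 v(0, 1): A2/D3 P4 untreated
  -> R2 @ bar 8 tick 0 v(0, 1): B2/G3 m6 -> C3/C4 P8 similar

(1, 0, R1, (0, 1))
(3, 0, R4, (0, 1))
(8, 0, R2, (0, 1))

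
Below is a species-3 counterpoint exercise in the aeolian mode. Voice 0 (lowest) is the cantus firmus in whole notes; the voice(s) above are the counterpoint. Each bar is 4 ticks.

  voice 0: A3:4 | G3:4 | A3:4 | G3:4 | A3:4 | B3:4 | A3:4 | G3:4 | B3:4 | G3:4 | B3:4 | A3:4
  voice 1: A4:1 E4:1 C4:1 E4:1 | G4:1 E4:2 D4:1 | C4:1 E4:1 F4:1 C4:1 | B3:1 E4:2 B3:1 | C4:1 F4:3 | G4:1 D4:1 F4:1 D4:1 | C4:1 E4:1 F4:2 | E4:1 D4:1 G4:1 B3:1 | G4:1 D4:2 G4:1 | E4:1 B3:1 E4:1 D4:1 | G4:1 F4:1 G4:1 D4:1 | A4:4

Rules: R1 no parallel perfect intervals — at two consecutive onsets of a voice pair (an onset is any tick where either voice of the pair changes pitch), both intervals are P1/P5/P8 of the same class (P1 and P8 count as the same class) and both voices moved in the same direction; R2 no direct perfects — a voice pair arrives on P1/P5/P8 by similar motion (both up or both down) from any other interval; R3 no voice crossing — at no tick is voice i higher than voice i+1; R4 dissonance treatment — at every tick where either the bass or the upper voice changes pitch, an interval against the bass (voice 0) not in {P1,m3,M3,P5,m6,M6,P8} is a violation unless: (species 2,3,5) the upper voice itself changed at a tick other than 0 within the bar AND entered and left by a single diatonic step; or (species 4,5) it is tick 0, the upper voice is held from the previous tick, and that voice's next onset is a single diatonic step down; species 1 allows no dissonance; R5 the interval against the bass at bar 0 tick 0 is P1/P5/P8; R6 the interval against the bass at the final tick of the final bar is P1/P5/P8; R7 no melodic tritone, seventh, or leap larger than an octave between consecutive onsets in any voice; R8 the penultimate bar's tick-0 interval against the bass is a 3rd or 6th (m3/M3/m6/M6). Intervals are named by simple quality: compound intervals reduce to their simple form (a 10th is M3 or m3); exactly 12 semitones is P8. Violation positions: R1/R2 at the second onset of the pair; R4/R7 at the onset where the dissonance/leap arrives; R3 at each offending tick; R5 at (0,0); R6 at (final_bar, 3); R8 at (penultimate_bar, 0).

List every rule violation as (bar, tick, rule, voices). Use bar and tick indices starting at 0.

(5, 2, R4, (0, 1))

bar 0: v0=A3 v1=A4 downbeat P8
bar 1: v0=G3 v1=G4 downbeat P8
bar 2: v0=A3 v1=C4 downbeat m3
bar 3: v0=G3 v1=B3 downbeat M3
bar 4: v0=A3 v1=C4 downbeat m3
bar 5: v0=B3 v1=G4 downbeat m6
bar 6: v0=A3 v1=C4 downbeat m3
bar 7: v0=G3 v1=E4 downbeat M6
bar 8: v0=B3 v1=G4 downbeat m6
bar 9: v0=G3 v1=E4 downbeat M6
bar 10: v0=B3 v1=G4 downbeat m6
bar 11: v0=A3 v1=A4 downbeat P8
  -> R4 @ bar 5 tick 2 v(0, 1): B3/F4 TT untreated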